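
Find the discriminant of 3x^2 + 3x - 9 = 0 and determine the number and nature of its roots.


For ax^2 + bx + c = 0, discriminant D = b^2 - 4ac
Here a = 3, b = 3, c = -9
D = (3)^2 - 4(3)(-9) = 9 + 108 = 117

D = 117 > 0 but not a perfect square
The equation has 2 distinct real irrational roots.

Discriminant = 117, 2 distinct real irrational roots


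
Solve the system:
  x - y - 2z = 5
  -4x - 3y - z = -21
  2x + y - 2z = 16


Using Cramer's rule. Expand each determinant along the first row.
D  = 1*[(-3)*(-2) - (-1)*1] - (-1)*[(-4)*(-2) - (-1)*2] + (-2)*[(-4)*1 - (-3)*2]
  = 1*(7) - (-1)*(10) + (-2)*(2) = 13
Dx = 5*[(-3)*(-2) - (-1)*1] - (-1)*[(-21)*(-2) - (-1)*16] + (-2)*[(-21)*1 - (-3)*16]
  = 5*(7) - (-1)*(58) + (-2)*(27) = 39
Dy = 1*[(-21)*(-2) - (-1)*16] - 5*[(-4)*(-2) - (-1)*2] + (-2)*[(-4)*16 - (-21)*2]
  = 1*(58) - 5*(10) + (-2)*(-22) = 52
Dz = 1*[(-3)*16 - (-21)*1] - (-1)*[(-4)*16 - (-21)*2] + 5*[(-4)*1 - (-3)*2]
  = 1*(-27) - (-1)*(-22) + 5*(2) = -39
x = Dx/D = 39/13 = 3, y = Dy/D = 52/13 = 4, z = Dz/D = -39/13 = -3
Check eq1: (1)(3) + (-1)(4) + (-2)(-3) = 5 = 5 ✓
Check eq2: (-4)(3) + (-3)(4) + (-1)(-3) = -21 = -21 ✓
Check eq3: (2)(3) + (1)(4) + (-2)(-3) = 16 = 16 ✓

x = 3, y = 4, z = -3


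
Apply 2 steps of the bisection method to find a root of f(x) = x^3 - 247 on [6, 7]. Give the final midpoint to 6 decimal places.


f(x) = x^3 - 247
f(6) = -31 < 0
f(7) = 96 > 0

Step 1: midpoint = (6.000000 + 7.000000)/2 = 6.500000
  f(6.500000) = 27.625000
  f(mid) > 0, so root is in [6.000000, 6.500000]

Step 2: midpoint = (6.000000 + 6.500000)/2 = 6.250000
  f(6.250000) = -2.859375
  f(mid) < 0, so root is in [6.250000, 6.500000]

midpoint = 6.250000


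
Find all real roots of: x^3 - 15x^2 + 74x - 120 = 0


Let p(x) = x^3 - 15x^2 + 74x - 120. By the rational root theorem (leading coefficient 1), any rational root is an integer divisor of 120: try ±1, ±2, ... in turn.
Test x = 1: value = -60 ≠ 0.
Test x = -1: value = -210 ≠ 0.
Test x = 2: value = -24 ≠ 0.
Test x = -2: value = -336 ≠ 0.
Test x = 3: value = -6 ≠ 0.
Test x = -3: value = -504 ≠ 0.
Test x = 4: value = 0 ✓, so (x - 4) is a factor.
Synthetic division by (x - 4): bring down 1; 1(4) - 15 = -11; (-11)(4) + 74 = 30; 30(4) - 120 = 0 → quotient x^2 - 11x + 30, remainder 0.
Solve the quadratic x^2 - 11x + 30 = 0: discriminant = (-11)^2 - 4(1)(30) = 121 - 120 = 1.
sqrt(1) = 1, so x = (11 ± 1)/2: x = 6 or x = 5.

x = 4, x = 5, x = 6


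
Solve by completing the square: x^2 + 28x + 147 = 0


Start: x^2 + 28x + 147 = 0
Move constant: x^2 + 28x = -147
Half of 28 is 14, squared is 196
Add 196 to both sides: x^2 + 28x + 196 = 49
(x + 14)^2 = 49
x + 14 = ±7
x = -14 + 7 = -7 or x = -14 - 7 = -21

x = -21, x = -7


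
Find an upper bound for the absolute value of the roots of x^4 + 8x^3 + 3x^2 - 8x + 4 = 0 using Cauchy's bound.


Cauchy's bound: all roots r satisfy |r| <= 1 + max(|a_i/a_n|) for i = 0,...,n-1
where a_n is the leading coefficient.

Coefficients: [1, 8, 3, -8, 4]
Leading coefficient a_n = 1
Ratios |a_i/a_n|: 8, 3, 8, 4
Maximum ratio: 8
Cauchy's bound: |r| <= 1 + 8 = 9

Upper bound = 9


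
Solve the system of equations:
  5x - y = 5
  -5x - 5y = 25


Using Cramer's rule:
Determinant D = (5)(-5) - (-5)(-1) = -25 - 5 = -30
Dx = (5)(-5) - (25)(-1) = -25 + 25 = 0
Dy = (5)(25) - (-5)(5) = 125 + 25 = 150
x = Dx/D = 0/-30 = 0
y = Dy/D = 150/-30 = -5

x = 0, y = -5


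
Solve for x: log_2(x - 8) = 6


Convert to exponential form: x - 8 = 2^6 = 64
x = 64 + 8 = 72
Check: log_2(72 - 8) = log_2(64) = log_2(64) = 6 ✓

x = 72


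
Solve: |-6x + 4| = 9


An absolute value equation |expr| = 9 gives two cases:
Case 1: -6x + 4 = 9
  -6x = 5, so x = -5/6
Case 2: -6x + 4 = -9
  -6x = -13, so x = 13/6

x = -5/6, x = 13/6


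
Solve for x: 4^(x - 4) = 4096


Express both sides with the same base.
4096 = 4^6
Since the bases match, equate exponents: x - 4 = 6
So x = 6 - (-4) = 10

x = 10


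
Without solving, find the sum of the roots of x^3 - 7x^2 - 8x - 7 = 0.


By Vieta's formulas for x^3 + bx^2 + cx + d = 0:
  r1 + r2 + r3 = -b/a = 7
  r1*r2 + r1*r3 + r2*r3 = c/a = -8
  r1*r2*r3 = -d/a = 7


Sum = 7


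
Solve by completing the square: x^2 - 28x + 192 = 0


Start: x^2 - 28x + 192 = 0
Move constant: x^2 - 28x = -192
Half of -28 is -14, squared is 196
Add 196 to both sides: x^2 - 28x + 196 = 4
(x - 14)^2 = 4
x - 14 = ±2
x = 14 + 2 = 16 or x = 14 - 2 = 12

x = 12, x = 16


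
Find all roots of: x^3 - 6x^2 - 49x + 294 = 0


Let p(x) = x^3 - 6x^2 - 49x + 294. By the rational root theorem (leading coefficient 1), any rational root is an integer divisor of 294: try ±1, ±2, ... in turn.
Test x = 1: value = 240 ≠ 0.
Test x = -1: value = 336 ≠ 0.
Test x = 2: value = 180 ≠ 0.
Test x = -2: value = 360 ≠ 0.
Test x = 3: value = 120 ≠ 0.
Test x = -3: value = 360 ≠ 0.
Test x = 6: value = 0 ✓, so (x - 6) is a factor.
Synthetic division by (x - 6): bring down 1; 1(6) - 6 = 0; 0(6) - 49 = -49; (-49)(6) + 294 = 0 → quotient x^2 - 49, remainder 0.
Solve the quadratic x^2 - 49 = 0: discriminant = 0^2 - 4(1)(-49) = 0 + 196 = 196.
sqrt(196) = 14, so x = (0 ± 14)/2: x = 7 or x = -7.
Collecting all roots found:

x = -7, x = 6, x = 7


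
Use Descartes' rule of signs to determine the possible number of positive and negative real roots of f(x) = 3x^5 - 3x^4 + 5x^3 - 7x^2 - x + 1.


Descartes' rule of signs:

For positive roots, count sign changes in f(x) = 3x^5 - 3x^4 + 5x^3 - 7x^2 - x + 1:
Signs of coefficients: +, -, +, -, -, +
Number of sign changes: 4
Possible positive real roots: 4, 2, 0

For negative roots, examine f(-x) = -3x^5 - 3x^4 - 5x^3 - 7x^2 + x + 1:
Signs of coefficients: -, -, -, -, +, +
Number of sign changes: 1
Possible negative real roots: 1

Positive roots: 4 or 2 or 0; Negative roots: 1


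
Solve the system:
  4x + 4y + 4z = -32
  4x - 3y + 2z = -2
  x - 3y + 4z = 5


Using Cramer's rule. Expand each determinant along the first row.
D  = 4*[(-3)*4 - 2*(-3)] - 4*[4*4 - 2*1] + 4*[4*(-3) - (-3)*1]
  = 4*(-6) - 4*(14) + 4*(-9) = -116
Dx = (-32)*[(-3)*4 - 2*(-3)] - 4*[(-2)*4 - 2*5] + 4*[(-2)*(-3) - (-3)*5]
  = (-32)*(-6) - 4*(-18) + 4*(21) = 348
Dy = 4*[(-2)*4 - 2*5] - (-32)*[4*4 - 2*1] + 4*[4*5 - (-2)*1]
  = 4*(-18) - (-32)*(14) + 4*(22) = 464
Dz = 4*[(-3)*5 - (-2)*(-3)] - 4*[4*5 - (-2)*1] + (-32)*[4*(-3) - (-3)*1]
  = 4*(-21) - 4*(22) + (-32)*(-9) = 116
x = Dx/D = 348/-116 = -3, y = Dy/D = 464/-116 = -4, z = Dz/D = 116/-116 = -1
Check eq1: (4)(-3) + (4)(-4) + (4)(-1) = -32 = -32 ✓
Check eq2: (4)(-3) + (-3)(-4) + (2)(-1) = -2 = -2 ✓
Check eq3: (1)(-3) + (-3)(-4) + (4)(-1) = 5 = 5 ✓

x = -3, y = -4, z = -1


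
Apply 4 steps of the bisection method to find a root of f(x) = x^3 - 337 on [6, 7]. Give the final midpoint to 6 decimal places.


f(x) = x^3 - 337
f(6) = -121 < 0
f(7) = 6 > 0

Step 1: midpoint = (6.000000 + 7.000000)/2 = 6.500000
  f(6.500000) = -62.375000
  f(mid) < 0, so root is in [6.500000, 7.000000]

Step 2: midpoint = (6.500000 + 7.000000)/2 = 6.750000
  f(6.750000) = -29.453125
  f(mid) < 0, so root is in [6.750000, 7.000000]

Step 3: midpoint = (6.750000 + 7.000000)/2 = 6.875000
  f(6.875000) = -12.048828
  f(mid) < 0, so root is in [6.875000, 7.000000]

Step 4: midpoint = (6.875000 + 7.000000)/2 = 6.937500
  f(6.937500) = -3.105713
  f(mid) < 0, so root is in [6.937500, 7.000000]

midpoint = 6.937500


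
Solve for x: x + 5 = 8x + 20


Starting with: x + 5 = 8x + 20
Move all x terms to left: (1 - 8)x = 20 - 5
Simplify: -7x = 15
Divide both sides by -7: x = -15/7

x = -15/7


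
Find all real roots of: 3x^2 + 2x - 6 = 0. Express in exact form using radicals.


Using the quadratic formula: x = (-b ± sqrt(b^2 - 4ac)) / (2a)
Here a = 3, b = 2, c = -6
Discriminant = b^2 - 4ac = 2^2 - 4(3)(-6) = 4 + 72 = 76
Since discriminant = 76 > 0, there are two real roots.
x = (-2 ± 2*sqrt(19)) / 6
Simplifying: x = (-1 ± sqrt(19)) / 3
Numerically: x ≈ 1.1196 or x ≈ -1.7863

x = (-1 + sqrt(19)) / 3 or x = (-1 - sqrt(19)) / 3


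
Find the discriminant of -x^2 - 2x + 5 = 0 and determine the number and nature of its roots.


For ax^2 + bx + c = 0, discriminant D = b^2 - 4ac
Here a = -1, b = -2, c = 5
D = (-2)^2 - 4(-1)(5) = 4 + 20 = 24

D = 24 > 0 but not a perfect square
The equation has 2 distinct real irrational roots.

Discriminant = 24, 2 distinct real irrational roots


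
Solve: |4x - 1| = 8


An absolute value equation |expr| = 8 gives two cases:
Case 1: 4x - 1 = 8
  4x = 9, so x = 9/4
Case 2: 4x - 1 = -8
  4x = -7, so x = -7/4

x = -7/4, x = 9/4


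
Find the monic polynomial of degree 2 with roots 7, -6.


A monic polynomial with roots 7, -6 is:
p(x) = (x - 7)(x + 6)
After multiplying by (x - 7): x - 7
After multiplying by (x + 6): x^2 - x - 42

x^2 - x - 42


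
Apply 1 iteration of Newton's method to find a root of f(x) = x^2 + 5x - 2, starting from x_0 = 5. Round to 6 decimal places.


Newton's method: x_(n+1) = x_n - f(x_n)/f'(x_n)
f(x) = x^2 + 5x - 2
f'(x) = 2x + 5

Iteration 1:
  f(5.000000) = 48.000000
  f'(5.000000) = 15.000000
  x_1 = 5.000000 - (48.000000)/(15.000000) = 1.800000

x_1 = 1.800000


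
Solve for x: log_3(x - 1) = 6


Convert to exponential form: x - 1 = 3^6 = 729
x = 729 + 1 = 730
Check: log_3(730 - 1) = log_3(729) = log_3(729) = 6 ✓

x = 730


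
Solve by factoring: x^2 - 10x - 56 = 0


We need two numbers that multiply to -56 and add to -10.
Those numbers are 4 and -14 (since 4 * (-14) = -56 and 4 + (-14) = -10).
So x^2 - 10x - 56 = (x + 4)(x - 14) = 0
Setting each factor to zero: x = -4 or x = 14

x = -4, x = 14


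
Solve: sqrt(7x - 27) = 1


Square both sides: 7x - 27 = 1^2 = 1
7x = 1 + 27 = 28
x = 4
Check: sqrt(7*4 - 27) = sqrt(1) = 1 ✓

x = 4


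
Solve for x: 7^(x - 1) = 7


Express both sides with the same base.
7 = 7^1
Since the bases match, equate exponents: x - 1 = 1
So x = 1 - (-1) = 2

x = 2


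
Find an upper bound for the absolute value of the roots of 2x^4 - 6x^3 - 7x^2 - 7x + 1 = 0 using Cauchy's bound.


Cauchy's bound: all roots r satisfy |r| <= 1 + max(|a_i/a_n|) for i = 0,...,n-1
where a_n is the leading coefficient.

Coefficients: [2, -6, -7, -7, 1]
Leading coefficient a_n = 2
Ratios |a_i/a_n|: 3, 7/2, 7/2, 1/2
Maximum ratio: 7/2
Cauchy's bound: |r| <= 1 + 7/2 = 9/2

Upper bound = 9/2


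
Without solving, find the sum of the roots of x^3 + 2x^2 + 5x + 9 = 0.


By Vieta's formulas for x^3 + bx^2 + cx + d = 0:
  r1 + r2 + r3 = -b/a = -2
  r1*r2 + r1*r3 + r2*r3 = c/a = 5
  r1*r2*r3 = -d/a = -9


Sum = -2


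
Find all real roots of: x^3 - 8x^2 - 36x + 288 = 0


Let p(x) = x^3 - 8x^2 - 36x + 288. By the rational root theorem (leading coefficient 1), any rational root is an integer divisor of 288: try ±1, ±2, ... in turn.
Test x = 1: value = 245 ≠ 0.
Test x = -1: value = 315 ≠ 0.
Test x = 2: value = 192 ≠ 0.
Test x = -2: value = 320 ≠ 0.
Test x = 3: value = 135 ≠ 0.
Test x = -3: value = 297 ≠ 0.
Test x = 4: value = 80 ≠ 0.
Test x = -4: value = 240 ≠ 0.
Test x = 6: value = 0 ✓, so (x - 6) is a factor.
Synthetic division by (x - 6): bring down 1; 1(6) - 8 = -2; (-2)(6) - 36 = -48; (-48)(6) + 288 = 0 → quotient x^2 - 2x - 48, remainder 0.
Solve the quadratic x^2 - 2x - 48 = 0: discriminant = (-2)^2 - 4(1)(-48) = 4 + 192 = 196.
sqrt(196) = 14, so x = (2 ± 14)/2: x = 8 or x = -6.

x = -6, x = 6, x = 8


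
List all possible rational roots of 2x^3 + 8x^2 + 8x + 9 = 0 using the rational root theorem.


Rational root theorem: possible roots are ±p/q where:
  p divides the constant term (9): p ∈ {1, 3, 9}
  q divides the leading coefficient (2): q ∈ {1, 2}

All possible rational roots: -9, -9/2, -3, -3/2, -1, -1/2, 1/2, 1, 3/2, 3, 9/2, 9

-9, -9/2, -3, -3/2, -1, -1/2, 1/2, 1, 3/2, 3, 9/2, 9


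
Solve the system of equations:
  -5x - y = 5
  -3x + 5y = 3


Using Cramer's rule:
Determinant D = (-5)(5) - (-3)(-1) = -25 - 3 = -28
Dx = (5)(5) - (3)(-1) = 25 + 3 = 28
Dy = (-5)(3) - (-3)(5) = -15 + 15 = 0
x = Dx/D = 28/-28 = -1
y = Dy/D = 0/-28 = 0

x = -1, y = 0


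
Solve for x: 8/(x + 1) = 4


Multiply both sides by (x + 1): 8 = 4(x + 1)
Distribute: 8 = 4x + 4
4x = 8 - 4 = 4
x = 1

x = 1


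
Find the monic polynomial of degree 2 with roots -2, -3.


A monic polynomial with roots -2, -3 is:
p(x) = (x + 2)(x + 3)
After multiplying by (x + 2): x + 2
After multiplying by (x + 3): x^2 + 5x + 6

x^2 + 5x + 6


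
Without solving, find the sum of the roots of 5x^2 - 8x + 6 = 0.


By Vieta's formulas for ax^2 + bx + c = 0:
  Sum of roots = -b/a
  Product of roots = c/a

Here a = 5, b = -8, c = 6
Sum = -(-8)/5 = 8/5
Product = 6/5 = 6/5

Sum = 8/5


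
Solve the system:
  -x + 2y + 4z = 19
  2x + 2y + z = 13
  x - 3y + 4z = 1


Using Cramer's rule. Expand each determinant along the first row.
D  = (-1)*[2*4 - 1*(-3)] - 2*[2*4 - 1*1] + 4*[2*(-3) - 2*1]
  = (-1)*(11) - 2*(7) + 4*(-8) = -57
Dx = 19*[2*4 - 1*(-3)] - 2*[13*4 - 1*1] + 4*[13*(-3) - 2*1]
  = 19*(11) - 2*(51) + 4*(-41) = -57
Dy = (-1)*[13*4 - 1*1] - 19*[2*4 - 1*1] + 4*[2*1 - 13*1]
  = (-1)*(51) - 19*(7) + 4*(-11) = -228
Dz = (-1)*[2*1 - 13*(-3)] - 2*[2*1 - 13*1] + 19*[2*(-3) - 2*1]
  = (-1)*(41) - 2*(-11) + 19*(-8) = -171
x = Dx/D = -57/-57 = 1, y = Dy/D = -228/-57 = 4, z = Dz/D = -171/-57 = 3
Check eq1: (-1)(1) + (2)(4) + (4)(3) = 19 = 19 ✓
Check eq2: (2)(1) + (2)(4) + (1)(3) = 13 = 13 ✓
Check eq3: (1)(1) + (-3)(4) + (4)(3) = 1 = 1 ✓

x = 1, y = 4, z = 3


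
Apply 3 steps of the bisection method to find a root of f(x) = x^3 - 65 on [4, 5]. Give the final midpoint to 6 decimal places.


f(x) = x^3 - 65
f(4) = -1 < 0
f(5) = 60 > 0

Step 1: midpoint = (4.000000 + 5.000000)/2 = 4.500000
  f(4.500000) = 26.125000
  f(mid) > 0, so root is in [4.000000, 4.500000]

Step 2: midpoint = (4.000000 + 4.500000)/2 = 4.250000
  f(4.250000) = 11.765625
  f(mid) > 0, so root is in [4.000000, 4.250000]

Step 3: midpoint = (4.000000 + 4.250000)/2 = 4.125000
  f(4.125000) = 5.189453
  f(mid) > 0, so root is in [4.000000, 4.125000]

midpoint = 4.125000


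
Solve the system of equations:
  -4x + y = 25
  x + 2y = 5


Using Cramer's rule:
Determinant D = (-4)(2) - (1)(1) = -8 - 1 = -9
Dx = (25)(2) - (5)(1) = 50 - 5 = 45
Dy = (-4)(5) - (1)(25) = -20 - 25 = -45
x = Dx/D = 45/-9 = -5
y = Dy/D = -45/-9 = 5

x = -5, y = 5


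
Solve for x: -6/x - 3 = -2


Subtract -3 from both sides: -6/x = 1
Multiply both sides by x: -6 = 1 * x
Divide by 1: x = -6

x = -6


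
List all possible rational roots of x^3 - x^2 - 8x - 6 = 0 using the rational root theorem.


Rational root theorem: possible roots are ±p/q where:
  p divides the constant term (-6): p ∈ {1, 2, 3, 6}
  q divides the leading coefficient (1): q ∈ {1}

All possible rational roots: -6, -3, -2, -1, 1, 2, 3, 6

-6, -3, -2, -1, 1, 2, 3, 6


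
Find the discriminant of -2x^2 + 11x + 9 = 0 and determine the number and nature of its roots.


For ax^2 + bx + c = 0, discriminant D = b^2 - 4ac
Here a = -2, b = 11, c = 9
D = (11)^2 - 4(-2)(9) = 121 + 72 = 193

D = 193 > 0 but not a perfect square
The equation has 2 distinct real irrational roots.

Discriminant = 193, 2 distinct real irrational roots


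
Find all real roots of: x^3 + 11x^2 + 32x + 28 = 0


Let p(x) = x^3 + 11x^2 + 32x + 28. By the rational root theorem (leading coefficient 1), any rational root is an integer divisor of 28: try ±1, ±2, ... in turn.
Test x = 1: value = 72 ≠ 0.
Test x = -1: value = 6 ≠ 0.
Test x = 2: value = 144 ≠ 0.
Test x = -2: value = 0 ✓, so (x + 2) is a factor.
Synthetic division by (x + 2): bring down 1; 1(-2) + 11 = 9; 9(-2) + 32 = 14; 14(-2) + 28 = 0 → quotient x^2 + 9x + 14, remainder 0.
Solve the quadratic x^2 + 9x + 14 = 0: discriminant = 9^2 - 4(1)(14) = 81 - 56 = 25.
sqrt(25) = 5, so x = (-9 ± 5)/2: x = -2 or x = -7.

x = -7, x = -2 (multiplicity 2)


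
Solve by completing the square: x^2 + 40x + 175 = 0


Start: x^2 + 40x + 175 = 0
Move constant: x^2 + 40x = -175
Half of 40 is 20, squared is 400
Add 400 to both sides: x^2 + 40x + 400 = 225
(x + 20)^2 = 225
x + 20 = ±15
x = -20 + 15 = -5 or x = -20 - 15 = -35

x = -35, x = -5


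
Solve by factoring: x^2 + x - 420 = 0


We need two numbers that multiply to -420 and add to 1.
Those numbers are -20 and 21 (since (-20) * 21 = -420 and (-20) + 21 = 1).
So x^2 + x - 420 = (x - 20)(x + 21) = 0
Setting each factor to zero: x = 20 or x = -21

x = -21, x = 20


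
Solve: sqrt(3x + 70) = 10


Square both sides: 3x + 70 = 10^2 = 100
3x = 100 - 70 = 30
x = 10
Check: sqrt(3*10 + 70) = sqrt(100) = 10 ✓

x = 10


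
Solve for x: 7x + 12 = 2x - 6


Starting with: 7x + 12 = 2x - 6
Move all x terms to left: (7 - 2)x = -6 - 12
Simplify: 5x = -18
Divide both sides by 5: x = -18/5

x = -18/5


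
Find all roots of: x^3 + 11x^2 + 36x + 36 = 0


Let p(x) = x^3 + 11x^2 + 36x + 36. By the rational root theorem (leading coefficient 1), any rational root is an integer divisor of 36: try ±1, ±2, ... in turn.
Test x = 1: value = 84 ≠ 0.
Test x = -1: value = 10 ≠ 0.
Test x = 2: value = 160 ≠ 0.
Test x = -2: value = 0 ✓, so (x + 2) is a factor.
Synthetic division by (x + 2): bring down 1; 1(-2) + 11 = 9; 9(-2) + 36 = 18; 18(-2) + 36 = 0 → quotient x^2 + 9x + 18, remainder 0.
Solve the quadratic x^2 + 9x + 18 = 0: discriminant = 9^2 - 4(1)(18) = 81 - 72 = 9.
sqrt(9) = 3, so x = (-9 ± 3)/2: x = -3 or x = -6.
Collecting all roots found:

x = -6, x = -3, x = -2


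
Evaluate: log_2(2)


We need the exponent such that 2^? = 2
2^1 = 2
Therefore log_2(2) = 1

1


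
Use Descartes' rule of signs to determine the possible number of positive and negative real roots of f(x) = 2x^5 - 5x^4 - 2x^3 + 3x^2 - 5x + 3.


Descartes' rule of signs:

For positive roots, count sign changes in f(x) = 2x^5 - 5x^4 - 2x^3 + 3x^2 - 5x + 3:
Signs of coefficients: +, -, -, +, -, +
Number of sign changes: 4
Possible positive real roots: 4, 2, 0

For negative roots, examine f(-x) = -2x^5 - 5x^4 + 2x^3 + 3x^2 + 5x + 3:
Signs of coefficients: -, -, +, +, +, +
Number of sign changes: 1
Possible negative real roots: 1

Positive roots: 4 or 2 or 0; Negative roots: 1


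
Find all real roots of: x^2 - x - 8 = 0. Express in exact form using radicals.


Using the quadratic formula: x = (-b ± sqrt(b^2 - 4ac)) / (2a)
Here a = 1, b = -1, c = -8
Discriminant = b^2 - 4ac = (-1)^2 - 4(1)(-8) = 1 + 32 = 33
Since discriminant = 33 > 0, there are two real roots.
x = (1 ± sqrt(33)) / 2
Numerically: x ≈ 3.3723 or x ≈ -2.3723

x = (1 + sqrt(33)) / 2 or x = (1 - sqrt(33)) / 2


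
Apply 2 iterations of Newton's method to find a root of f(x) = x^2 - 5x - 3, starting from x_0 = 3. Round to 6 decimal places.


Newton's method: x_(n+1) = x_n - f(x_n)/f'(x_n)
f(x) = x^2 - 5x - 3
f'(x) = 2x - 5

Iteration 1:
  f(3.000000) = -9.000000
  f'(3.000000) = 1.000000
  x_1 = 3.000000 - (-9.000000)/(1.000000) = 12.000000

Iteration 2:
  f(12.000000) = 81.000000
  f'(12.000000) = 19.000000
  x_2 = 12.000000 - (81.000000)/(19.000000) = 7.736842

x_2 = 7.736842


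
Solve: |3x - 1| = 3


An absolute value equation |expr| = 3 gives two cases:
Case 1: 3x - 1 = 3
  3x = 4, so x = 4/3
Case 2: 3x - 1 = -3
  3x = -2, so x = -2/3

x = -2/3, x = 4/3


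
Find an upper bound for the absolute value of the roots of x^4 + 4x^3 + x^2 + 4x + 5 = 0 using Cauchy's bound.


Cauchy's bound: all roots r satisfy |r| <= 1 + max(|a_i/a_n|) for i = 0,...,n-1
where a_n is the leading coefficient.

Coefficients: [1, 4, 1, 4, 5]
Leading coefficient a_n = 1
Ratios |a_i/a_n|: 4, 1, 4, 5
Maximum ratio: 5
Cauchy's bound: |r| <= 1 + 5 = 6

Upper bound = 6


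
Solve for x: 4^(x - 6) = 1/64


Express both sides with the same base.
1/64 = 4^(-3)
Since the bases match, equate exponents: x - 6 = -3
So x = -3 - (-6) = 3

x = 3


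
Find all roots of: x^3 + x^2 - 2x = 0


The constant term is 0, so x = 0 is a root. Factor out x:
  x^2 + x - 2 = 0
Solve the quadratic x^2 + x - 2 = 0: discriminant = 1^2 - 4(1)(-2) = 1 + 8 = 9.
sqrt(9) = 3, so x = (-1 ± 3)/2: x = 1 or x = -2.
Collecting all roots found:

x = -2, x = 0, x = 1


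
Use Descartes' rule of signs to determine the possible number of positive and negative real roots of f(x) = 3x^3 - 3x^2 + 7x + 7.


Descartes' rule of signs:

For positive roots, count sign changes in f(x) = 3x^3 - 3x^2 + 7x + 7:
Signs of coefficients: +, -, +, +
Number of sign changes: 2
Possible positive real roots: 2, 0

For negative roots, examine f(-x) = -3x^3 - 3x^2 - 7x + 7:
Signs of coefficients: -, -, -, +
Number of sign changes: 1
Possible negative real roots: 1

Positive roots: 2 or 0; Negative roots: 1


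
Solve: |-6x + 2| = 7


An absolute value equation |expr| = 7 gives two cases:
Case 1: -6x + 2 = 7
  -6x = 5, so x = -5/6
Case 2: -6x + 2 = -7
  -6x = -9, so x = 3/2

x = -5/6, x = 3/2


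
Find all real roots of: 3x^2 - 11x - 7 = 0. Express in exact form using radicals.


Using the quadratic formula: x = (-b ± sqrt(b^2 - 4ac)) / (2a)
Here a = 3, b = -11, c = -7
Discriminant = b^2 - 4ac = (-11)^2 - 4(3)(-7) = 121 + 84 = 205
Since discriminant = 205 > 0, there are two real roots.
x = (11 ± sqrt(205)) / 6
Numerically: x ≈ 4.2196 or x ≈ -0.5530

x = (11 + sqrt(205)) / 6 or x = (11 - sqrt(205)) / 6


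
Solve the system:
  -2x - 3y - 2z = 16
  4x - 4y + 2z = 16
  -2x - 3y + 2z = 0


Using Cramer's rule. Expand each determinant along the first row.
D  = (-2)*[(-4)*2 - 2*(-3)] - (-3)*[4*2 - 2*(-2)] + (-2)*[4*(-3) - (-4)*(-2)]
  = (-2)*(-2) - (-3)*(12) + (-2)*(-20) = 80
Dx = 16*[(-4)*2 - 2*(-3)] - (-3)*[16*2 - 2*0] + (-2)*[16*(-3) - (-4)*0]
  = 16*(-2) - (-3)*(32) + (-2)*(-48) = 160
Dy = (-2)*[16*2 - 2*0] - 16*[4*2 - 2*(-2)] + (-2)*[4*0 - 16*(-2)]
  = (-2)*(32) - 16*(12) + (-2)*(32) = -320
Dz = (-2)*[(-4)*0 - 16*(-3)] - (-3)*[4*0 - 16*(-2)] + 16*[4*(-3) - (-4)*(-2)]
  = (-2)*(48) - (-3)*(32) + 16*(-20) = -320
x = Dx/D = 160/80 = 2, y = Dy/D = -320/80 = -4, z = Dz/D = -320/80 = -4
Check eq1: (-2)(2) + (-3)(-4) + (-2)(-4) = 16 = 16 ✓
Check eq2: (4)(2) + (-4)(-4) + (2)(-4) = 16 = 16 ✓
Check eq3: (-2)(2) + (-3)(-4) + (2)(-4) = 0 = 0 ✓

x = 2, y = -4, z = -4


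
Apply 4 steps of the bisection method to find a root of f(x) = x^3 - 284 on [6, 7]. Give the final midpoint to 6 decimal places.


f(x) = x^3 - 284
f(6) = -68 < 0
f(7) = 59 > 0

Step 1: midpoint = (6.000000 + 7.000000)/2 = 6.500000
  f(6.500000) = -9.375000
  f(mid) < 0, so root is in [6.500000, 7.000000]

Step 2: midpoint = (6.500000 + 7.000000)/2 = 6.750000
  f(6.750000) = 23.546875
  f(mid) > 0, so root is in [6.500000, 6.750000]

Step 3: midpoint = (6.500000 + 6.750000)/2 = 6.625000
  f(6.625000) = 6.775391
  f(mid) > 0, so root is in [6.500000, 6.625000]

Step 4: midpoint = (6.500000 + 6.625000)/2 = 6.562500
  f(6.562500) = -1.376709
  f(mid) < 0, so root is in [6.562500, 6.625000]

midpoint = 6.562500


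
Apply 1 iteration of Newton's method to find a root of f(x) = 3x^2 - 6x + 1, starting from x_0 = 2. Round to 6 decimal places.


Newton's method: x_(n+1) = x_n - f(x_n)/f'(x_n)
f(x) = 3x^2 - 6x + 1
f'(x) = 6x - 6

Iteration 1:
  f(2.000000) = 1.000000
  f'(2.000000) = 6.000000
  x_1 = 2.000000 - (1.000000)/(6.000000) = 1.833333

x_1 = 1.833333


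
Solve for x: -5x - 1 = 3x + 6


Starting with: -5x - 1 = 3x + 6
Move all x terms to left: (-5 - 3)x = 6 + 1
Simplify: -8x = 7
Divide both sides by -8: x = -7/8

x = -7/8


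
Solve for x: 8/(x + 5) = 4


Multiply both sides by (x + 5): 8 = 4(x + 5)
Distribute: 8 = 4x + 20
4x = 8 - 20 = -12
x = -3

x = -3


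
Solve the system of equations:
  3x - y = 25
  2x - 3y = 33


Using Cramer's rule:
Determinant D = (3)(-3) - (2)(-1) = -9 + 2 = -7
Dx = (25)(-3) - (33)(-1) = -75 + 33 = -42
Dy = (3)(33) - (2)(25) = 99 - 50 = 49
x = Dx/D = -42/-7 = 6
y = Dy/D = 49/-7 = -7

x = 6, y = -7


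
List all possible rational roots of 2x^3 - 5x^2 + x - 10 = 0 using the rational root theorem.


Rational root theorem: possible roots are ±p/q where:
  p divides the constant term (-10): p ∈ {1, 2, 5, 10}
  q divides the leading coefficient (2): q ∈ {1, 2}

All possible rational roots: -10, -5, -5/2, -2, -1, -1/2, 1/2, 1, 2, 5/2, 5, 10

-10, -5, -5/2, -2, -1, -1/2, 1/2, 1, 2, 5/2, 5, 10


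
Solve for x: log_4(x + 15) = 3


Convert to exponential form: x + 15 = 4^3 = 64
x = 64 - 15 = 49
Check: log_4(49 + 15) = log_4(64) = log_4(64) = 3 ✓

x = 49


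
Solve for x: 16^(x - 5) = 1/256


Express both sides with the same base.
1/256 = 16^(-2)
Since the bases match, equate exponents: x - 5 = -2
So x = -2 - (-5) = 3

x = 3


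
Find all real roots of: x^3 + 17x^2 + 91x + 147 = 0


Let p(x) = x^3 + 17x^2 + 91x + 147. By the rational root theorem (leading coefficient 1), any rational root is an integer divisor of 147: try ±1, ±2, ... in turn.
Test x = 1: value = 256 ≠ 0.
Test x = -1: value = 72 ≠ 0.
Test x = 3: value = 600 ≠ 0.
Test x = -3: value = 0 ✓, so (x + 3) is a factor.
Synthetic division by (x + 3): bring down 1; 1(-3) + 17 = 14; 14(-3) + 91 = 49; 49(-3) + 147 = 0 → quotient x^2 + 14x + 49, remainder 0.
Solve the quadratic x^2 + 14x + 49 = 0: discriminant = 14^2 - 4(1)(49) = 196 - 196 = 0.
Discriminant = 0, so a double root: x = -14/2 = -7.

x = -7 (multiplicity 2), x = -3


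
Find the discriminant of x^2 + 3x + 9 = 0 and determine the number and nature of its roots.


For ax^2 + bx + c = 0, discriminant D = b^2 - 4ac
Here a = 1, b = 3, c = 9
D = (3)^2 - 4(1)(9) = 9 - 36 = -27

D = -27 < 0
The equation has no real roots (2 complex conjugate roots).

Discriminant = -27, no real roots (2 complex conjugate roots)


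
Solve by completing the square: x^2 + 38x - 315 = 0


Start: x^2 + 38x - 315 = 0
Move constant: x^2 + 38x = 315
Half of 38 is 19, squared is 361
Add 361 to both sides: x^2 + 38x + 361 = 676
(x + 19)^2 = 676
x + 19 = ±26
x = -19 + 26 = 7 or x = -19 - 26 = -45

x = -45, x = 7


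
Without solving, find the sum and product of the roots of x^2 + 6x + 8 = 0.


By Vieta's formulas for ax^2 + bx + c = 0:
  Sum of roots = -b/a
  Product of roots = c/a

Here a = 1, b = 6, c = 8
Sum = -(6)/1 = -6
Product = 8/1 = 8

Sum = -6, Product = 8


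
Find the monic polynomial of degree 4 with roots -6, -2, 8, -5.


A monic polynomial with roots -6, -2, 8, -5 is:
p(x) = (x + 6)(x + 2)(x - 8)(x + 5)
After multiplying by (x + 6): x + 6
After multiplying by (x + 2): x^2 + 8x + 12
After multiplying by (x - 8): x^3 - 52x - 96
After multiplying by (x + 5): x^4 + 5x^3 - 52x^2 - 356x - 480

x^4 + 5x^3 - 52x^2 - 356x - 480


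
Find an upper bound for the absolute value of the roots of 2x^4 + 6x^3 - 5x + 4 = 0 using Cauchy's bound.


Cauchy's bound: all roots r satisfy |r| <= 1 + max(|a_i/a_n|) for i = 0,...,n-1
where a_n is the leading coefficient.

Coefficients: [2, 6, 0, -5, 4]
Leading coefficient a_n = 2
Ratios |a_i/a_n|: 3, 0, 5/2, 2
Maximum ratio: 3
Cauchy's bound: |r| <= 1 + 3 = 4

Upper bound = 4


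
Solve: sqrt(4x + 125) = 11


Square both sides: 4x + 125 = 11^2 = 121
4x = 121 - 125 = -4
x = -1
Check: sqrt(4*(-1) + 125) = sqrt(121) = 11 ✓

x = -1


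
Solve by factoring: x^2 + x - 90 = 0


We need two numbers that multiply to -90 and add to 1.
Those numbers are -9 and 10 (since (-9) * 10 = -90 and (-9) + 10 = 1).
So x^2 + x - 90 = (x - 9)(x + 10) = 0
Setting each factor to zero: x = 9 or x = -10

x = -10, x = 9


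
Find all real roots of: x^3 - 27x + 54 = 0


Let p(x) = x^3 - 27x + 54. By the rational root theorem (leading coefficient 1), any rational root is an integer divisor of 54: try ±1, ±2, ... in turn.
Test x = 1: value = 28 ≠ 0.
Test x = -1: value = 80 ≠ 0.
Test x = 2: value = 8 ≠ 0.
Test x = -2: value = 100 ≠ 0.
Test x = 3: value = 0 ✓, so (x - 3) is a factor.
Synthetic division by (x - 3): bring down 1; 1(3) + 0 = 3; 3(3) - 27 = -18; (-18)(3) + 54 = 0 → quotient x^2 + 3x - 18, remainder 0.
Solve the quadratic x^2 + 3x - 18 = 0: discriminant = 3^2 - 4(1)(-18) = 9 + 72 = 81.
sqrt(81) = 9, so x = (-3 ± 9)/2: x = 3 or x = -6.

x = -6, x = 3 (multiplicity 2)


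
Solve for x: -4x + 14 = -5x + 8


Starting with: -4x + 14 = -5x + 8
Move all x terms to left: (-4 + 5)x = 8 - 14
Simplify: x = -6
Divide both sides by 1: x = -6

x = -6


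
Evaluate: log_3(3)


We need the exponent such that 3^? = 3
3^1 = 3
Therefore log_3(3) = 1

1


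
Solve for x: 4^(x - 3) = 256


Express both sides with the same base.
256 = 4^4
Since the bases match, equate exponents: x - 3 = 4
So x = 4 - (-3) = 7

x = 7


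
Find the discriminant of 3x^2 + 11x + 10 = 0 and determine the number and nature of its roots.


For ax^2 + bx + c = 0, discriminant D = b^2 - 4ac
Here a = 3, b = 11, c = 10
D = (11)^2 - 4(3)(10) = 121 - 120 = 1

D = 1 > 0 and is a perfect square (sqrt = 1)
The equation has 2 distinct real rational roots.

Discriminant = 1, 2 distinct real rational roots


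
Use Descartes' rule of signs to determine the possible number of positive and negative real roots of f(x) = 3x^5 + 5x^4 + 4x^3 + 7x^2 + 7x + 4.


Descartes' rule of signs:

For positive roots, count sign changes in f(x) = 3x^5 + 5x^4 + 4x^3 + 7x^2 + 7x + 4:
Signs of coefficients: +, +, +, +, +, +
Number of sign changes: 0
Possible positive real roots: 0

For negative roots, examine f(-x) = -3x^5 + 5x^4 - 4x^3 + 7x^2 - 7x + 4:
Signs of coefficients: -, +, -, +, -, +
Number of sign changes: 5
Possible negative real roots: 5, 3, 1

Positive roots: 0; Negative roots: 5 or 3 or 1


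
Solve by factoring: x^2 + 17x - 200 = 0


We need two numbers that multiply to -200 and add to 17.
Those numbers are 25 and -8 (since 25 * (-8) = -200 and 25 + (-8) = 17).
So x^2 + 17x - 200 = (x + 25)(x - 8) = 0
Setting each factor to zero: x = -25 or x = 8

x = -25, x = 8


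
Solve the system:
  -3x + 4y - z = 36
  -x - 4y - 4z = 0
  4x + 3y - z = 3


Using Cramer's rule. Expand each determinant along the first row.
D  = (-3)*[(-4)*(-1) - (-4)*3] - 4*[(-1)*(-1) - (-4)*4] + (-1)*[(-1)*3 - (-4)*4]
  = (-3)*(16) - 4*(17) + (-1)*(13) = -129
Dx = 36*[(-4)*(-1) - (-4)*3] - 4*[0*(-1) - (-4)*3] + (-1)*[0*3 - (-4)*3]
  = 36*(16) - 4*(12) + (-1)*(12) = 516
Dy = (-3)*[0*(-1) - (-4)*3] - 36*[(-1)*(-1) - (-4)*4] + (-1)*[(-1)*3 - 0*4]
  = (-3)*(12) - 36*(17) + (-1)*(-3) = -645
Dz = (-3)*[(-4)*3 - 0*3] - 4*[(-1)*3 - 0*4] + 36*[(-1)*3 - (-4)*4]
  = (-3)*(-12) - 4*(-3) + 36*(13) = 516
x = Dx/D = 516/-129 = -4, y = Dy/D = -645/-129 = 5, z = Dz/D = 516/-129 = -4
Check eq1: (-3)(-4) + (4)(5) + (-1)(-4) = 36 = 36 ✓
Check eq2: (-1)(-4) + (-4)(5) + (-4)(-4) = 0 = 0 ✓
Check eq3: (4)(-4) + (3)(5) + (-1)(-4) = 3 = 3 ✓

x = -4, y = 5, z = -4


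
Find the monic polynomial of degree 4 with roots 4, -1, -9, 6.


A monic polynomial with roots 4, -1, -9, 6 is:
p(x) = (x - 4)(x + 1)(x + 9)(x - 6)
After multiplying by (x - 4): x - 4
After multiplying by (x + 1): x^2 - 3x - 4
After multiplying by (x + 9): x^3 + 6x^2 - 31x - 36
After multiplying by (x - 6): x^4 - 67x^2 + 150x + 216

x^4 - 67x^2 + 150x + 216


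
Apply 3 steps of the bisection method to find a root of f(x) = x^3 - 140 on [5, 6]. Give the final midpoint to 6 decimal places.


f(x) = x^3 - 140
f(5) = -15 < 0
f(6) = 76 > 0

Step 1: midpoint = (5.000000 + 6.000000)/2 = 5.500000
  f(5.500000) = 26.375000
  f(mid) > 0, so root is in [5.000000, 5.500000]

Step 2: midpoint = (5.000000 + 5.500000)/2 = 5.250000
  f(5.250000) = 4.703125
  f(mid) > 0, so root is in [5.000000, 5.250000]

Step 3: midpoint = (5.000000 + 5.250000)/2 = 5.125000
  f(5.125000) = -5.388672
  f(mid) < 0, so root is in [5.125000, 5.250000]

midpoint = 5.125000


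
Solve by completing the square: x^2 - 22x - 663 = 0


Start: x^2 - 22x - 663 = 0
Move constant: x^2 - 22x = 663
Half of -22 is -11, squared is 121
Add 121 to both sides: x^2 - 22x + 121 = 784
(x - 11)^2 = 784
x - 11 = ±28
x = 11 + 28 = 39 or x = 11 - 28 = -17

x = -17, x = 39


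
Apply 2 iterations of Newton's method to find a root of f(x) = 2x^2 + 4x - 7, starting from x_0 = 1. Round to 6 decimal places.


Newton's method: x_(n+1) = x_n - f(x_n)/f'(x_n)
f(x) = 2x^2 + 4x - 7
f'(x) = 4x + 4

Iteration 1:
  f(1.000000) = -1.000000
  f'(1.000000) = 8.000000
  x_1 = 1.000000 - (-1.000000)/(8.000000) = 1.125000

Iteration 2:
  f(1.125000) = 0.031250
  f'(1.125000) = 8.500000
  x_2 = 1.125000 - (0.031250)/(8.500000) = 1.121324

x_2 = 1.121324


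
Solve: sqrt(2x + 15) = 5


Square both sides: 2x + 15 = 5^2 = 25
2x = 25 - 15 = 10
x = 5
Check: sqrt(2*5 + 15) = sqrt(25) = 5 ✓

x = 5


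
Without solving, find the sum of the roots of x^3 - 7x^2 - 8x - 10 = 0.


By Vieta's formulas for x^3 + bx^2 + cx + d = 0:
  r1 + r2 + r3 = -b/a = 7
  r1*r2 + r1*r3 + r2*r3 = c/a = -8
  r1*r2*r3 = -d/a = 10


Sum = 7


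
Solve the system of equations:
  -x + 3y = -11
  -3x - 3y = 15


Using Cramer's rule:
Determinant D = (-1)(-3) - (-3)(3) = 3 + 9 = 12
Dx = (-11)(-3) - (15)(3) = 33 - 45 = -12
Dy = (-1)(15) - (-3)(-11) = -15 - 33 = -48
x = Dx/D = -12/12 = -1
y = Dy/D = -48/12 = -4

x = -1, y = -4


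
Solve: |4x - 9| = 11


An absolute value equation |expr| = 11 gives two cases:
Case 1: 4x - 9 = 11
  4x = 20, so x = 5
Case 2: 4x - 9 = -11
  4x = -2, so x = -1/2

x = -1/2, x = 5


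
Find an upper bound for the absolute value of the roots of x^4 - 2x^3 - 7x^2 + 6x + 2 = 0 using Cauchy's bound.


Cauchy's bound: all roots r satisfy |r| <= 1 + max(|a_i/a_n|) for i = 0,...,n-1
where a_n is the leading coefficient.

Coefficients: [1, -2, -7, 6, 2]
Leading coefficient a_n = 1
Ratios |a_i/a_n|: 2, 7, 6, 2
Maximum ratio: 7
Cauchy's bound: |r| <= 1 + 7 = 8

Upper bound = 8


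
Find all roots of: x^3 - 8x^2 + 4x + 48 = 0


Let p(x) = x^3 - 8x^2 + 4x + 48. By the rational root theorem (leading coefficient 1), any rational root is an integer divisor of 48: try ±1, ±2, ... in turn.
Test x = 1: value = 45 ≠ 0.
Test x = -1: value = 35 ≠ 0.
Test x = 2: value = 32 ≠ 0.
Test x = -2: value = 0 ✓, so (x + 2) is a factor.
Synthetic division by (x + 2): bring down 1; 1(-2) - 8 = -10; (-10)(-2) + 4 = 24; 24(-2) + 48 = 0 → quotient x^2 - 10x + 24, remainder 0.
Solve the quadratic x^2 - 10x + 24 = 0: discriminant = (-10)^2 - 4(1)(24) = 100 - 96 = 4.
sqrt(4) = 2, so x = (10 ± 2)/2: x = 6 or x = 4.
Collecting all roots found:

x = -2, x = 4, x = 6


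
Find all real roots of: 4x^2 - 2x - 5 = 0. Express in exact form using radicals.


Using the quadratic formula: x = (-b ± sqrt(b^2 - 4ac)) / (2a)
Here a = 4, b = -2, c = -5
Discriminant = b^2 - 4ac = (-2)^2 - 4(4)(-5) = 4 + 80 = 84
Since discriminant = 84 > 0, there are two real roots.
x = (2 ± 2*sqrt(21)) / 8
Simplifying: x = (1 ± sqrt(21)) / 4
Numerically: x ≈ 1.3956 or x ≈ -0.8956

x = (1 + sqrt(21)) / 4 or x = (1 - sqrt(21)) / 4


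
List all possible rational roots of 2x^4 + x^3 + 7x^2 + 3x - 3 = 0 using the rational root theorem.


Rational root theorem: possible roots are ±p/q where:
  p divides the constant term (-3): p ∈ {1, 3}
  q divides the leading coefficient (2): q ∈ {1, 2}

All possible rational roots: -3, -3/2, -1, -1/2, 1/2, 1, 3/2, 3

-3, -3/2, -1, -1/2, 1/2, 1, 3/2, 3


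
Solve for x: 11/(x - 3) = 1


Multiply both sides by (x - 3): 11 = 1(x - 3)
Distribute: 11 = x - 3
x = 11 + 3 = 14
x = 14

x = 14


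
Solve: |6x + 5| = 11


An absolute value equation |expr| = 11 gives two cases:
Case 1: 6x + 5 = 11
  6x = 6, so x = 1
Case 2: 6x + 5 = -11
  6x = -16, so x = -8/3

x = -8/3, x = 1


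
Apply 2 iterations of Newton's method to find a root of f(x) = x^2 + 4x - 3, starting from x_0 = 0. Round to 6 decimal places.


Newton's method: x_(n+1) = x_n - f(x_n)/f'(x_n)
f(x) = x^2 + 4x - 3
f'(x) = 2x + 4

Iteration 1:
  f(0.000000) = -3.000000
  f'(0.000000) = 4.000000
  x_1 = 0.000000 - (-3.000000)/(4.000000) = 0.750000

Iteration 2:
  f(0.750000) = 0.562500
  f'(0.750000) = 5.500000
  x_2 = 0.750000 - (0.562500)/(5.500000) = 0.647727

x_2 = 0.647727


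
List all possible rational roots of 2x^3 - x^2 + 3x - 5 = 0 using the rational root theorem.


Rational root theorem: possible roots are ±p/q where:
  p divides the constant term (-5): p ∈ {1, 5}
  q divides the leading coefficient (2): q ∈ {1, 2}

All possible rational roots: -5, -5/2, -1, -1/2, 1/2, 1, 5/2, 5

-5, -5/2, -1, -1/2, 1/2, 1, 5/2, 5


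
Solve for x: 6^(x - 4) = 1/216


Express both sides with the same base.
1/216 = 6^(-3)
Since the bases match, equate exponents: x - 4 = -3
So x = -3 - (-4) = 1

x = 1


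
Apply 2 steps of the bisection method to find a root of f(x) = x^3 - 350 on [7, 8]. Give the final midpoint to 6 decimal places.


f(x) = x^3 - 350
f(7) = -7 < 0
f(8) = 162 > 0

Step 1: midpoint = (7.000000 + 8.000000)/2 = 7.500000
  f(7.500000) = 71.875000
  f(mid) > 0, so root is in [7.000000, 7.500000]

Step 2: midpoint = (7.000000 + 7.500000)/2 = 7.250000
  f(7.250000) = 31.078125
  f(mid) > 0, so root is in [7.000000, 7.250000]

midpoint = 7.250000


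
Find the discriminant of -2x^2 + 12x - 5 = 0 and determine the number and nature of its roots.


For ax^2 + bx + c = 0, discriminant D = b^2 - 4ac
Here a = -2, b = 12, c = -5
D = (12)^2 - 4(-2)(-5) = 144 - 40 = 104

D = 104 > 0 but not a perfect square
The equation has 2 distinct real irrational roots.

Discriminant = 104, 2 distinct real irrational roots


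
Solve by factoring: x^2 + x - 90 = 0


We need two numbers that multiply to -90 and add to 1.
Those numbers are -9 and 10 (since (-9) * 10 = -90 and (-9) + 10 = 1).
So x^2 + x - 90 = (x - 9)(x + 10) = 0
Setting each factor to zero: x = 9 or x = -10

x = -10, x = 9


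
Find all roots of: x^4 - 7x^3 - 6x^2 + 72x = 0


The constant term is 0, so x = 0 is a root. Factor out x:
  x^3 - 7x^2 - 6x + 72 = 0
Let p(x) = x^3 - 7x^2 - 6x + 72. By the rational root theorem (leading coefficient 1), any rational root is an integer divisor of 72: try ±1, ±2, ... in turn.
Test x = 1: value = 60 ≠ 0.
Test x = -1: value = 70 ≠ 0.
Test x = 2: value = 40 ≠ 0.
Test x = -2: value = 48 ≠ 0.
Test x = 3: value = 18 ≠ 0.
Test x = -3: value = 0 ✓, so (x + 3) is a factor.
Synthetic division by (x + 3): bring down 1; 1(-3) - 7 = -10; (-10)(-3) - 6 = 24; 24(-3) + 72 = 0 → quotient x^2 - 10x + 24, remainder 0.
Solve the quadratic x^2 - 10x + 24 = 0: discriminant = (-10)^2 - 4(1)(24) = 100 - 96 = 4.
sqrt(4) = 2, so x = (10 ± 2)/2: x = 6 or x = 4.
Collecting all roots found:

x = -3, x = 0, x = 4, x = 6


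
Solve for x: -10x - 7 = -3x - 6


Starting with: -10x - 7 = -3x - 6
Move all x terms to left: (-10 + 3)x = -6 + 7
Simplify: -7x = 1
Divide both sides by -7: x = -1/7

x = -1/7


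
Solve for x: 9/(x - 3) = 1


Multiply both sides by (x - 3): 9 = 1(x - 3)
Distribute: 9 = x - 3
x = 9 + 3 = 12
x = 12

x = 12


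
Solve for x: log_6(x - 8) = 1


Convert to exponential form: x - 8 = 6^1 = 6
x = 6 + 8 = 14
Check: log_6(14 - 8) = log_6(6) = log_6(6) = 1 ✓

x = 14


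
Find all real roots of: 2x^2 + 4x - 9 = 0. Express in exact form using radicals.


Using the quadratic formula: x = (-b ± sqrt(b^2 - 4ac)) / (2a)
Here a = 2, b = 4, c = -9
Discriminant = b^2 - 4ac = 4^2 - 4(2)(-9) = 16 + 72 = 88
Since discriminant = 88 > 0, there are two real roots.
x = (-4 ± 2*sqrt(22)) / 4
Simplifying: x = (-2 ± sqrt(22)) / 2
Numerically: x ≈ 1.3452 or x ≈ -3.3452

x = (-2 + sqrt(22)) / 2 or x = (-2 - sqrt(22)) / 2


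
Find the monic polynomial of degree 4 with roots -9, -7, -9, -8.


A monic polynomial with roots -9, -7, -9, -8 is:
p(x) = (x + 9)(x + 7)(x + 9)(x + 8)
After multiplying by (x + 9): x + 9
After multiplying by (x + 7): x^2 + 16x + 63
After multiplying by (x + 9): x^3 + 25x^2 + 207x + 567
After multiplying by (x + 8): x^4 + 33x^3 + 407x^2 + 2223x + 4536

x^4 + 33x^3 + 407x^2 + 2223x + 4536


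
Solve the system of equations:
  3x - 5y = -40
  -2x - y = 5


Using Cramer's rule:
Determinant D = (3)(-1) - (-2)(-5) = -3 - 10 = -13
Dx = (-40)(-1) - (5)(-5) = 40 + 25 = 65
Dy = (3)(5) - (-2)(-40) = 15 - 80 = -65
x = Dx/D = 65/-13 = -5
y = Dy/D = -65/-13 = 5

x = -5, y = 5
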